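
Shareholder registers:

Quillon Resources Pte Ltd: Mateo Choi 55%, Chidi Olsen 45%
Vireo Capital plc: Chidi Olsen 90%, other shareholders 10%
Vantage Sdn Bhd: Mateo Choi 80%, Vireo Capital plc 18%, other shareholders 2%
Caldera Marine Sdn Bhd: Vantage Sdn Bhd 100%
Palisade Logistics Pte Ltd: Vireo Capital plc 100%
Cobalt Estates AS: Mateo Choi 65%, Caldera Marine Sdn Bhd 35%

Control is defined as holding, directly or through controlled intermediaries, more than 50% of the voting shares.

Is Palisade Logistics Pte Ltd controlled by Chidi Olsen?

Yes

Chidi holds 90% of Vireo, so Chidi controls Vireo.
Vireo holds 100% of Palisade, so Chidi controls Palisade.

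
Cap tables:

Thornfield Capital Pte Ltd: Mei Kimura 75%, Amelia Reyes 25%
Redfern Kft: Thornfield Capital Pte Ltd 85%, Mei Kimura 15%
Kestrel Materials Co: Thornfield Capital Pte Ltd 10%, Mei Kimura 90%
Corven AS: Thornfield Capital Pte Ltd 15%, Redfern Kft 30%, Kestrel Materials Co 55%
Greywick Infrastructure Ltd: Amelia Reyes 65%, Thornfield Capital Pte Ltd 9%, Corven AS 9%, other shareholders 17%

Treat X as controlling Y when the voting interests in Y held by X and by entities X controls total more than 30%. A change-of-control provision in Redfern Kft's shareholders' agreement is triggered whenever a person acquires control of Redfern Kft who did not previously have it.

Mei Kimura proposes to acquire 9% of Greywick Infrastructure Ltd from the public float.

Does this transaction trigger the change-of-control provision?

No

The purchase changes only Mei's holdings, so Mei is the only person who could newly come to control Redfern.
Mei holds 75% of Thornfield, so Mei controls Thornfield.
Thornfield and Mei together hold 85% + 15% = 100% of Redfern, so Mei controls Redfern.
So Mei already controls Redfern before the transaction.
After the purchase, Mei holds 9% of Greywick directly.
Mei controlled Redfern already, so this is not a new person acquiring control; every other person's position is unchanged or reduced.
No new person acquires control, so the clause is not triggered.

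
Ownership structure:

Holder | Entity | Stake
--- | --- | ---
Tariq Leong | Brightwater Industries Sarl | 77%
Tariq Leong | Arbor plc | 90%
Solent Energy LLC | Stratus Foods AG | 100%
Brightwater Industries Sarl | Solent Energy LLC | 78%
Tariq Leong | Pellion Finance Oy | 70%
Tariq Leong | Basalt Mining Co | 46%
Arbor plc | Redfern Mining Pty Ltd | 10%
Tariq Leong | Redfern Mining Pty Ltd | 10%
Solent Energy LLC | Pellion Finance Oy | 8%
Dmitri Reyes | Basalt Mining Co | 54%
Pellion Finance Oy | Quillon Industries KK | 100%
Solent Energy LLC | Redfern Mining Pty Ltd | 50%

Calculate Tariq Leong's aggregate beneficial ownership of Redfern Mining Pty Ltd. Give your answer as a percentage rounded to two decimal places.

Tariq reaches Redfern along 3 paths.
Via Arbor: 90% × 10% = 9%.
Via Brightwater → Solent: 77% × 78% × 50% = 30.03%.
Direct stake: 10% = 10%.
Total: 9% + 30.03% + 10% = 49.03%.

49.03%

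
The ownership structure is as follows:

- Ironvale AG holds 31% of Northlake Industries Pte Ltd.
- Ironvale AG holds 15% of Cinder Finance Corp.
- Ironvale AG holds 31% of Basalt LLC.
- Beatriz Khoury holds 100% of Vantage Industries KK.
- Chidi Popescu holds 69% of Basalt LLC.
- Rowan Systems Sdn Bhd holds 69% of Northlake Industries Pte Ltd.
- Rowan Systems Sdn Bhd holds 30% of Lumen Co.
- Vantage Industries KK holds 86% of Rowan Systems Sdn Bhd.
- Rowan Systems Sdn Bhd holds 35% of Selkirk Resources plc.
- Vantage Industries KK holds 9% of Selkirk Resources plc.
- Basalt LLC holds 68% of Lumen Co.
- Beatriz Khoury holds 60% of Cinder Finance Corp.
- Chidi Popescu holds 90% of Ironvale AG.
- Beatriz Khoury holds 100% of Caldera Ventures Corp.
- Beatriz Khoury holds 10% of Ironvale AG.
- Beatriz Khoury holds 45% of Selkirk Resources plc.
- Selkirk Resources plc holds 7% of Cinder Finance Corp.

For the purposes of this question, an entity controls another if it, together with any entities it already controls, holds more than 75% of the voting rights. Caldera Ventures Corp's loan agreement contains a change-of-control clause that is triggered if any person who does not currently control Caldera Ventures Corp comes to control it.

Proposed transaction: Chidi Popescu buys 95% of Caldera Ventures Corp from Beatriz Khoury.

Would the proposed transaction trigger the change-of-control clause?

The purchase adds only to Chidi's holdings (Beatriz's stake shrinks), so Chidi is the only person who could newly come to control Caldera.
Chidi holds 90% of Ironvale, so Chidi controls Ironvale.
Chidi and Ironvale together hold 69% + 31% = 100% of Basalt, so Chidi controls Basalt.
Neither Chidi nor any entity Chidi controls holds any voting interest in Caldera.
So before the transaction, Chidi does not control Caldera.
After the purchase, Chidi holds 95% of Caldera directly, and Beatriz's stake falls to 5%.
Chidi holds 95% of Caldera, so Chidi controls Caldera.
Chidi did not control Caldera before and does after, so the clause is triggered.

Yes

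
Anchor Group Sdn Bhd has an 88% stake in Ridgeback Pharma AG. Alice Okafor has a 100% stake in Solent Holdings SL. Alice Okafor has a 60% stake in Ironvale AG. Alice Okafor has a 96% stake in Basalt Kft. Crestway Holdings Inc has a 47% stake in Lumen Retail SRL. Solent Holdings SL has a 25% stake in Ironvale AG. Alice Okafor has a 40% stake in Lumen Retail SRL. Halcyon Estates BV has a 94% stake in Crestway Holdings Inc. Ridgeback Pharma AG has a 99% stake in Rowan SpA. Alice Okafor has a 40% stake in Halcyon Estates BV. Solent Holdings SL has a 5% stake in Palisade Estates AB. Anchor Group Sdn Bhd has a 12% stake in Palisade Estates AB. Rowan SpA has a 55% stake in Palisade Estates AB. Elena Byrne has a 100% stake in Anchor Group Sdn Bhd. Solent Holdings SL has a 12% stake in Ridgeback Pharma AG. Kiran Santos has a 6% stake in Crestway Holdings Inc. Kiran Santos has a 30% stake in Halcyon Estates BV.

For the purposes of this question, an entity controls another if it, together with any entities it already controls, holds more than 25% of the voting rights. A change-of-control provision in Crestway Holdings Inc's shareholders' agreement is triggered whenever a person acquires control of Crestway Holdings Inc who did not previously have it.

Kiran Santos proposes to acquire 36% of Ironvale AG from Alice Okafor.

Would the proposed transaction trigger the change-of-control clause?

The purchase adds only to Kiran's holdings (Alice's stake shrinks), so Kiran is the only person who could newly come to control Crestway.
Kiran holds 30% of Halcyon, so Kiran controls Halcyon.
Kiran and Halcyon together hold 6% + 94% = 100% of Crestway, so Kiran controls Crestway.
So Kiran already controls Crestway before the transaction.
After the purchase, Kiran holds 36% of Ironvale directly, and Alice's stake falls to 24%.
Kiran controlled Crestway already, so this is not a new person acquiring control; every other person's position is unchanged or reduced.
No new person acquires control, so the clause is not triggered.

No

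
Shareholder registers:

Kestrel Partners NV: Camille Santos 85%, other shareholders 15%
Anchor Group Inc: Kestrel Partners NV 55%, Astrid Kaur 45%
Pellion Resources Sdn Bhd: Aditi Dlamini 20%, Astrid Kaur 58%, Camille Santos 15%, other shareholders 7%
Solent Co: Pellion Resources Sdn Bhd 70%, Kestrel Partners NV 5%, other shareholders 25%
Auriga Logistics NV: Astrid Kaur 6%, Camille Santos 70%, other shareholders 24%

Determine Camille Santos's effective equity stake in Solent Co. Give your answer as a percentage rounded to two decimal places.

Camille reaches Solent along 2 paths.
Via Pellion: 15% × 70% = 10.5%.
Via Kestrel: 85% × 5% = 4.25%.
Total: 10.5% + 4.25% = 14.75%.

14.75%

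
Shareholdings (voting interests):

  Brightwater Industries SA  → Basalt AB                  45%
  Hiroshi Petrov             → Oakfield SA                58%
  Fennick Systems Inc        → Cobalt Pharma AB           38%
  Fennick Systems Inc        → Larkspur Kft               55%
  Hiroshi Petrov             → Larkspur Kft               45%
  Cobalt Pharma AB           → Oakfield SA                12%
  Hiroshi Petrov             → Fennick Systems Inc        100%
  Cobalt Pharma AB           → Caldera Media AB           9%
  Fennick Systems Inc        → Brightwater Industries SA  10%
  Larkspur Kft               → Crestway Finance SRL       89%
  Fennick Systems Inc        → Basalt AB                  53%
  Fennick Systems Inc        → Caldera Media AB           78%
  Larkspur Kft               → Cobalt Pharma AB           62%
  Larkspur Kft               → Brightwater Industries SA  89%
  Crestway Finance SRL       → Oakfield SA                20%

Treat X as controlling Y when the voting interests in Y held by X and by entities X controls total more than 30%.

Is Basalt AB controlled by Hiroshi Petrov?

Yes

Hiroshi holds 100% of Fennick, so Hiroshi controls Fennick.
Fennick and Hiroshi together hold 55% + 45% = 100% of Larkspur, so Hiroshi controls Larkspur.
Larkspur and Fennick together hold 89% + 10% = 99% of Brightwater, so Hiroshi controls Brightwater.
Fennick and Brightwater together hold 53% + 45% = 98% of Basalt, so Hiroshi controls Basalt.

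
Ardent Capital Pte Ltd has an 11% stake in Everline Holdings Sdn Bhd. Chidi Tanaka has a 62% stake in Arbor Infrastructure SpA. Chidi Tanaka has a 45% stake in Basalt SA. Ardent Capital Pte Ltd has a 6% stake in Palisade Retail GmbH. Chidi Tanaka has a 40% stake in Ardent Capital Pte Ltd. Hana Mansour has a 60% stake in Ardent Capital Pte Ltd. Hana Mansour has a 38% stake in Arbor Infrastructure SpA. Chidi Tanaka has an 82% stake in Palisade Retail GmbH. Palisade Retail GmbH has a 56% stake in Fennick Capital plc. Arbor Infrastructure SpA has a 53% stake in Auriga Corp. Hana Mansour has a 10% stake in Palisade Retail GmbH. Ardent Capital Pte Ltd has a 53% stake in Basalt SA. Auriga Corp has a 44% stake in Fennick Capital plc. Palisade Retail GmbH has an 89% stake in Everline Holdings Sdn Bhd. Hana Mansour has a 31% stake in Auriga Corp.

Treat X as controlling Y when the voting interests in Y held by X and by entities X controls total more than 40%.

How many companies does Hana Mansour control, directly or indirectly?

Hana holds 60% of Ardent, so Hana controls Ardent.
Ardent holds 53% of Basalt, so Hana controls Basalt.
No other company's threshold is met.
Hana controls 2 companies.

2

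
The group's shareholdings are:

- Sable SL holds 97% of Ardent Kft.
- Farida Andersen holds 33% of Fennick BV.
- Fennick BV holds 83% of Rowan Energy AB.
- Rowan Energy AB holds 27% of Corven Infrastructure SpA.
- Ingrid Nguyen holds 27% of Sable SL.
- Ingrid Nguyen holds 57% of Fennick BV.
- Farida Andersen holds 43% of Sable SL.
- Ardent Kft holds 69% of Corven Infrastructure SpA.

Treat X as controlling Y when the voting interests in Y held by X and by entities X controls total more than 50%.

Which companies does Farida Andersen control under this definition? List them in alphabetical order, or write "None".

Farida's largest direct stake is 43% in Sable, which does not meet the threshold.

None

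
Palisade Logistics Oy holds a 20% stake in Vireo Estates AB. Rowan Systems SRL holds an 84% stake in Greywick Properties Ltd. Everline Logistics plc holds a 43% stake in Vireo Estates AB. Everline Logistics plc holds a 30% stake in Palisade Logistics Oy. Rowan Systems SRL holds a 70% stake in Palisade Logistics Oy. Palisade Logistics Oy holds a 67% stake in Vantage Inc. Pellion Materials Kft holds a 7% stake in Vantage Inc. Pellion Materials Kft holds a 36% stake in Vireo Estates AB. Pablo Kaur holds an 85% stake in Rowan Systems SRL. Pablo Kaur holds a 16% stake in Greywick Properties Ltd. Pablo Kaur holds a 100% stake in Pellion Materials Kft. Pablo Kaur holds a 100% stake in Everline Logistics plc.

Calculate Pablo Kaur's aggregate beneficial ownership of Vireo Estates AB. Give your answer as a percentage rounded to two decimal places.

96.90%

Pablo reaches Vireo along 4 paths.
Via Everline: 100% × 43% = 43%.
Via Rowan → Palisade: 85% × 70% × 20% = 11.9%.
Via Everline → Palisade: 100% × 30% × 20% = 6%.
Via Pellion: 100% × 36% = 36%.
Total: 43% + 11.9% + 6% + 36% = 96.9%.
Rounded: 96.90%.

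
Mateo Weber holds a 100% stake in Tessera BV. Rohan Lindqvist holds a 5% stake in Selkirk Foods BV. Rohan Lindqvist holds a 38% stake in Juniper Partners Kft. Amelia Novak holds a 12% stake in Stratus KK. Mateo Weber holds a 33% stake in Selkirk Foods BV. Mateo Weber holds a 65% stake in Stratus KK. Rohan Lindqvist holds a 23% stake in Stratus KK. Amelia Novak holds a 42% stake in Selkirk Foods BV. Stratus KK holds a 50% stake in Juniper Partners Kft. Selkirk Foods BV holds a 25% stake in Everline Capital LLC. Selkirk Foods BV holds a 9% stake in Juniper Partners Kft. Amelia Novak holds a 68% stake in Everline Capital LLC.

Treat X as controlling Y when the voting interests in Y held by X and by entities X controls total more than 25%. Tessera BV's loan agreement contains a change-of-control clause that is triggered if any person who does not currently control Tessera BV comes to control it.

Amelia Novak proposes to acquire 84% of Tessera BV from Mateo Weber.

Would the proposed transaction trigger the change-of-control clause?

Yes

The purchase adds only to Amelia's holdings (Mateo's stake shrinks), so Amelia is the only person who could newly come to control Tessera.
Amelia holds 42% of Selkirk, so Amelia controls Selkirk.
Selkirk and Amelia together hold 25% + 68% = 93% of Everline, so Amelia controls Everline.
Neither Amelia nor any entity Amelia controls holds any voting interest in Tessera.
So before the transaction, Amelia does not control Tessera.
After the purchase, Amelia holds 84% of Tessera directly, and Mateo's stake falls to 16%.
Amelia holds 84% of Tessera, so Amelia controls Tessera.
Amelia did not control Tessera before and does after, so the clause is triggered.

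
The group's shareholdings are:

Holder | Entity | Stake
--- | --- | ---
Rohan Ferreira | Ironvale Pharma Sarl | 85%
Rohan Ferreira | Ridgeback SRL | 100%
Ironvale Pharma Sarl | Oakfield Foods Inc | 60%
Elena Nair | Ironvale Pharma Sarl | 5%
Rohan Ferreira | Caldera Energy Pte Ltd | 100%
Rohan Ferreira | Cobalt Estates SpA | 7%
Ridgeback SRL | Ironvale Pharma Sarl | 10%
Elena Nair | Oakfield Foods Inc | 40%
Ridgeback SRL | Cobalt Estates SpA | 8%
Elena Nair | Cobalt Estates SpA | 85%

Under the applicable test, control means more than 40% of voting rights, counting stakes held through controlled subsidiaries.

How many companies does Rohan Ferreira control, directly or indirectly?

Rohan holds 100% of Caldera, so Rohan controls Caldera.
Rohan holds 100% of Ridgeback, so Rohan controls Ridgeback.
Ridgeback and Rohan together hold 10% + 85% = 95% of Ironvale, so Rohan controls Ironvale.
Ironvale holds 60% of Oakfield, so Rohan controls Oakfield.
No other company's threshold is met.
Rohan controls 4 companies.

4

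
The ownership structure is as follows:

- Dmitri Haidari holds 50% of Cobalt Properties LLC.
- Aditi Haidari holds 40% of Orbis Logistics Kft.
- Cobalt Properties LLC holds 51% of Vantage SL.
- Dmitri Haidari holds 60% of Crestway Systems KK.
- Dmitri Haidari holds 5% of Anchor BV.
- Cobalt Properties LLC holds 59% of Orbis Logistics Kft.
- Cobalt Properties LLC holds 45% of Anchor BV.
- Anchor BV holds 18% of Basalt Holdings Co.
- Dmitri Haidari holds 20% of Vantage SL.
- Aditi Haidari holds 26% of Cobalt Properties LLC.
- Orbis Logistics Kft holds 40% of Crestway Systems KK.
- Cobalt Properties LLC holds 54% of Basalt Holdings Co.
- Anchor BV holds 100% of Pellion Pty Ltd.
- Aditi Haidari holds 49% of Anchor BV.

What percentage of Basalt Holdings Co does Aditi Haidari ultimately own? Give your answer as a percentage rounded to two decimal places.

Aditi reaches Basalt along 3 paths.
Via Cobalt → Anchor: 26% × 45% × 18% = 2.106%.
Via Anchor: 49% × 18% = 8.82%.
Via Cobalt: 26% × 54% = 14.04%.
Total: 2.106% + 8.82% + 14.04% = 24.966%.
Rounded: 24.97%.

24.97%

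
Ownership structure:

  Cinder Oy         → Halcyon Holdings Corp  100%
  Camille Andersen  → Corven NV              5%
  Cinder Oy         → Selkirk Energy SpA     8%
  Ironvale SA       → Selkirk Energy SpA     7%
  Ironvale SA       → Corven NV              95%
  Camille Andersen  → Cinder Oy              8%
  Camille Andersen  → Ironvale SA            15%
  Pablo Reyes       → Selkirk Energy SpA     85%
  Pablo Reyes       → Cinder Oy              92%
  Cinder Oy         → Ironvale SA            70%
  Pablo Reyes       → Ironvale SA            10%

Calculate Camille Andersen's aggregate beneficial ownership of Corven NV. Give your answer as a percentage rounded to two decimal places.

24.57%

Camille reaches Corven along 3 paths.
Direct stake: 5% = 5%.
Via Ironvale: 15% × 95% = 14.25%.
Via Cinder → Ironvale: 8% × 70% × 95% = 5.32%.
Total: 5% + 14.25% + 5.32% = 24.57%.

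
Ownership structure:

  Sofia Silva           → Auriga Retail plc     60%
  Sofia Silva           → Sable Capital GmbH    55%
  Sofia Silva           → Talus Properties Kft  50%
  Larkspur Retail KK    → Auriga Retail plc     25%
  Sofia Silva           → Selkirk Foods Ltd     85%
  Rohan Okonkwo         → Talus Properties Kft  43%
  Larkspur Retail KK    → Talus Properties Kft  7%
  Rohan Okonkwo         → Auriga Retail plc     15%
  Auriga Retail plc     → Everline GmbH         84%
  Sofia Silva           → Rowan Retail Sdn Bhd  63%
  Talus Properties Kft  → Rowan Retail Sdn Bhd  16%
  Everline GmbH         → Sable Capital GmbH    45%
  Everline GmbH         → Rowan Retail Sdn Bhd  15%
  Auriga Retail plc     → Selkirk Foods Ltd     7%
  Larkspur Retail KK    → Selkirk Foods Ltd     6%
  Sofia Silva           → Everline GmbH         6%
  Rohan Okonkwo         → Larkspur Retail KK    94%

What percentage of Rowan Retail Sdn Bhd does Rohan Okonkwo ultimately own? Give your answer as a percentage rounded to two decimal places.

Rohan reaches Rowan along 4 paths.
Via Larkspur → Auriga → Everline: 94% × 25% × 84% × 15% = 2.961%.
Via Auriga → Everline: 15% × 84% × 15% = 1.89%.
Via Talus: 43% × 16% = 6.88%.
Via Larkspur → Talus: 94% × 7% × 16% = 1.0528%.
Total: 2.961% + 1.89% + 6.88% + 1.0528% = 12.7838%.
Rounded: 12.78%.

12.78%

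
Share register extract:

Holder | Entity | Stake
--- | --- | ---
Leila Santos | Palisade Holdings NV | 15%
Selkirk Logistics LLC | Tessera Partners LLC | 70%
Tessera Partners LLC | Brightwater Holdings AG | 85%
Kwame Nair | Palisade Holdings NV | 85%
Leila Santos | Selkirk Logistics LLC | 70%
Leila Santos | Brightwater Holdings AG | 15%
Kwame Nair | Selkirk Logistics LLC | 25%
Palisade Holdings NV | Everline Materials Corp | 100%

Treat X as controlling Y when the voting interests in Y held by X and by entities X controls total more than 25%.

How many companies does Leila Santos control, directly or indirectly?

Leila holds 70% of Selkirk, so Leila controls Selkirk.
Selkirk holds 70% of Tessera, so Leila controls Tessera.
Tessera and Leila together hold 85% + 15% = 100% of Brightwater, so Leila controls Brightwater.
No other company's threshold is met.
Leila controls 3 companies.

3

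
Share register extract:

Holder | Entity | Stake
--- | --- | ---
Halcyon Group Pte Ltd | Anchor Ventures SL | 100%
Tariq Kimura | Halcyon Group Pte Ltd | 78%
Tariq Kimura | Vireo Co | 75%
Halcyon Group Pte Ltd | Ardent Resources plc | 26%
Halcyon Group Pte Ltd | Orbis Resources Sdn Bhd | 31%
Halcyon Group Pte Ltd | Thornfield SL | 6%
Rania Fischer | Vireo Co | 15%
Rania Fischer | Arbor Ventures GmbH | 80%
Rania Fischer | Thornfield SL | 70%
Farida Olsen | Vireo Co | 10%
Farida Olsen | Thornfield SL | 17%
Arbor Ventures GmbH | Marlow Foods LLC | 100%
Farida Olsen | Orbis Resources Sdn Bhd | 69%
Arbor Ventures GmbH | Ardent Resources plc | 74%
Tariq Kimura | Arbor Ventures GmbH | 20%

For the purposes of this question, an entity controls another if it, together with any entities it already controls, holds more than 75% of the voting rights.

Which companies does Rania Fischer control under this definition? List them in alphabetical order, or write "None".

Arbor Ventures GmbH, Marlow Foods LLC

Rania holds 80% of Arbor, so Rania controls Arbor.
Arbor holds 100% of Marlow, so Rania controls Marlow.
No other company's threshold is met.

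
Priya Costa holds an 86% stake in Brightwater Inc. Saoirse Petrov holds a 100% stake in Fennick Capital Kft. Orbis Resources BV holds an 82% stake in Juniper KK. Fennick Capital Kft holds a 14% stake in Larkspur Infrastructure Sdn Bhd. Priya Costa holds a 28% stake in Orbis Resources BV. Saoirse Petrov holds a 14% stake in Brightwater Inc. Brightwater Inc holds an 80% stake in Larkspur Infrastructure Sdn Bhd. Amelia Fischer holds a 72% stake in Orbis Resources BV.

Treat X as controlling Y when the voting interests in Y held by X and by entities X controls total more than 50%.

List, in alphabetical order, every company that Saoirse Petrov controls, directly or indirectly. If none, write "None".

Saoirse holds 100% of Fennick, so Saoirse controls Fennick.
No other company's threshold is met.

Fennick Capital Kft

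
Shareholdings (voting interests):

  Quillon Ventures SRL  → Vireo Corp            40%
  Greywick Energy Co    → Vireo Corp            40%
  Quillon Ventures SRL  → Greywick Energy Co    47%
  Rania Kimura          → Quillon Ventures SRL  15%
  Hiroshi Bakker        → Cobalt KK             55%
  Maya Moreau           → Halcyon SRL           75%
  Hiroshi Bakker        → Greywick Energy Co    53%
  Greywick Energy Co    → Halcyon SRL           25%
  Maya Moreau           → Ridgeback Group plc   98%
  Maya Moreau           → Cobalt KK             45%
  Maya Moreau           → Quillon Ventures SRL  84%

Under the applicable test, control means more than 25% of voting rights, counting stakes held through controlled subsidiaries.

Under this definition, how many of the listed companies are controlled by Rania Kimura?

0

Rania's largest direct stake is 15% in Quillon, which does not meet the threshold.
Rania controls 0 companies.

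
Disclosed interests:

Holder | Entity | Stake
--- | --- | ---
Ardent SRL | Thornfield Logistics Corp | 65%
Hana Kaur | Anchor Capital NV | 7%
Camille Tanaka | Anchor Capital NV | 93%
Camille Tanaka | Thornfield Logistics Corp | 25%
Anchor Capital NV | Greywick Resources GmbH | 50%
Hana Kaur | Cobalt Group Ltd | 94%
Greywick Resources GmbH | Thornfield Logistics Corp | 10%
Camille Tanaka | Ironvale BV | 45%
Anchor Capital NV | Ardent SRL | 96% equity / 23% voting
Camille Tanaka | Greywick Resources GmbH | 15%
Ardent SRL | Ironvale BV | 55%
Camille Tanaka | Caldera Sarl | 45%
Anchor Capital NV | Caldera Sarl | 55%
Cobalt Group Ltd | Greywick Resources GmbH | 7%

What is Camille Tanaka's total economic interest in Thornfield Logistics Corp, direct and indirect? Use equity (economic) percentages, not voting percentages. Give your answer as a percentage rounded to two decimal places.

89.18%

Camille reaches Thornfield along 4 paths.
Direct stake: 25% = 25%.
Via Anchor → Ardent: 93% × 96% × 65% = 58.032%.
Via Anchor → Greywick: 93% × 50% × 10% = 4.65%.
Via Greywick: 15% × 10% = 1.5%.
Total: 25% + 58.032% + 4.65% + 1.5% = 89.182%.
Rounded: 89.18%.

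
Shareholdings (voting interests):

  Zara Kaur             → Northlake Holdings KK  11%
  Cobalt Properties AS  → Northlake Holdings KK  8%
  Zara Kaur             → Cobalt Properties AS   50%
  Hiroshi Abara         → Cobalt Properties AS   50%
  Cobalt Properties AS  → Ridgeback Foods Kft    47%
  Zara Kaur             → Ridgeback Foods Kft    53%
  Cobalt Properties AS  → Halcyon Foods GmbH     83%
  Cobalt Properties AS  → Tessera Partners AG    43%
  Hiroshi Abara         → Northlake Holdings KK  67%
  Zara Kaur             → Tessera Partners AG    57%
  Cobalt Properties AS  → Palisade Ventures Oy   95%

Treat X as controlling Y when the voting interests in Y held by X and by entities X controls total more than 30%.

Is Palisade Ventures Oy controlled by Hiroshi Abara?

Yes

Hiroshi holds 50% of Cobalt, so Hiroshi controls Cobalt.
Cobalt holds 95% of Palisade, so Hiroshi controls Palisade.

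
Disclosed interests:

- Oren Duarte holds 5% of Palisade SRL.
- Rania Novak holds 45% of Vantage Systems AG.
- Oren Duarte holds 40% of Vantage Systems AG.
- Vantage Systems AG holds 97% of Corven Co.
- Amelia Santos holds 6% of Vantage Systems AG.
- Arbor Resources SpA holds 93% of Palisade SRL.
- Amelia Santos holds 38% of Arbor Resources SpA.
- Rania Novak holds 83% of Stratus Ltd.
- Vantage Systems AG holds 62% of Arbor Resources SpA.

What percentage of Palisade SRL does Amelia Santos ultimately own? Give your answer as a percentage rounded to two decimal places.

Amelia reaches Palisade along 2 paths.
Via Arbor: 38% × 93% = 35.34%.
Via Vantage → Arbor: 6% × 62% × 93% = 3.4596%.
Total: 35.34% + 3.4596% = 38.7996%.
Rounded: 38.80%.

38.80%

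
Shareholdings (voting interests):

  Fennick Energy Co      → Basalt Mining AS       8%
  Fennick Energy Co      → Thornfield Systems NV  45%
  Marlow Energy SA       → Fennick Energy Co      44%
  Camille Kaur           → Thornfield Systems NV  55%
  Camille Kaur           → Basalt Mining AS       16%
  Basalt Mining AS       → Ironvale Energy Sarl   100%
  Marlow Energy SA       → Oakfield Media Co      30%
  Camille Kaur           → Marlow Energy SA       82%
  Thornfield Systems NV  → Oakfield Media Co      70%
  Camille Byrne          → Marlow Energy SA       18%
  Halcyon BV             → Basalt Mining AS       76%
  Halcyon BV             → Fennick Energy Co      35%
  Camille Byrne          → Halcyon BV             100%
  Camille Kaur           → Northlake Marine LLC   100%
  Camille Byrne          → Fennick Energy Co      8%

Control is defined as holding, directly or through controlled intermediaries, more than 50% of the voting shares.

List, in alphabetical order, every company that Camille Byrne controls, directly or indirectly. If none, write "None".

Camille Byrne holds 100% of Halcyon, so Camille Byrne controls Halcyon.
Halcyon holds 76% of Basalt, so Camille Byrne controls Basalt.
Basalt holds 100% of Ironvale, so Camille Byrne controls Ironvale.
No other company's threshold is met.

Basalt Mining AS, Halcyon BV, Ironvale Energy Sarl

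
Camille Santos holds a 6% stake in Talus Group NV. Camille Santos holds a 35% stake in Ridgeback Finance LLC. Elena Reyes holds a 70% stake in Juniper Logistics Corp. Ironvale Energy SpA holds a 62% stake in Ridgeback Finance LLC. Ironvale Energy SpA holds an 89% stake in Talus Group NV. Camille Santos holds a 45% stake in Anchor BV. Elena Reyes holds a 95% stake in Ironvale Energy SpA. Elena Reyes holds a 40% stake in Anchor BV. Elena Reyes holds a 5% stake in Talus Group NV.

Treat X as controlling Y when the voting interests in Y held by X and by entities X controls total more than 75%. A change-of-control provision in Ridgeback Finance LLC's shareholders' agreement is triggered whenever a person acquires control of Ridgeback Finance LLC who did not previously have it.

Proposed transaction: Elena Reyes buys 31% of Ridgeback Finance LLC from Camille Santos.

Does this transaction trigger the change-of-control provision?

Yes

The purchase adds only to Elena's holdings (Camille's stake shrinks), so Elena is the only person who could newly come to control Ridgeback.
Elena holds 95% of Ironvale, so Elena controls Ironvale.
Elena and Ironvale together hold 5% + 89% = 94% of Talus, so Elena controls Talus.
In Ridgeback, Elena's side holds only 62%, not > 75%.
So before the transaction, Elena does not control Ridgeback.
After the purchase, Elena holds 31% of Ridgeback directly, and Camille's stake falls to 4%.
Ironvale and Elena together hold 62% + 31% = 93% of Ridgeback, so Elena controls Ridgeback.
Elena did not control Ridgeback before and does after, so the clause is triggered.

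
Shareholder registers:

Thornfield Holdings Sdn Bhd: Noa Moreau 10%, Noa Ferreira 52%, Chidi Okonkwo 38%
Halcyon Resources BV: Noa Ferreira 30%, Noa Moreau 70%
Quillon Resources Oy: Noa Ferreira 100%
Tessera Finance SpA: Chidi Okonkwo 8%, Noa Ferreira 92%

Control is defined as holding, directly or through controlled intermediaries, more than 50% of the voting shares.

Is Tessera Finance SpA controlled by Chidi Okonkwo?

Chidi's largest direct stake is 38% in Thornfield, which does not meet the threshold, so Chidi controls no company.
In Tessera, Chidi's side holds only 8%, not > 50%.
So Chidi does not control Tessera.

No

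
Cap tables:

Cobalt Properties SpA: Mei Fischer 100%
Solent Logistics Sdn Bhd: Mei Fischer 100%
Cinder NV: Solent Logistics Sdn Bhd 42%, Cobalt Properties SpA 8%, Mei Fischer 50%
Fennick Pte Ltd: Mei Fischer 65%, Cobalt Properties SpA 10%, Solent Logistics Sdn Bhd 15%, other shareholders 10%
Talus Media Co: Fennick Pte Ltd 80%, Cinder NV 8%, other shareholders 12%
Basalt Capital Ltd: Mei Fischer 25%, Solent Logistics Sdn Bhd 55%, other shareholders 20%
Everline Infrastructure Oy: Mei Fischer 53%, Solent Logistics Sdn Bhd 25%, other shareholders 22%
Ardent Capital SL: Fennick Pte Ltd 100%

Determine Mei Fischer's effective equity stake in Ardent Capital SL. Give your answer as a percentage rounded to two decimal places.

90.00%

Mei reaches Ardent along 3 paths.
Via Fennick: 65% × 100% = 65%.
Via Cobalt → Fennick: 100% × 10% × 100% = 10%.
Via Solent → Fennick: 100% × 15% × 100% = 15%.
Total: 65% + 10% + 15% = 90%.
Rounded: 90.00%.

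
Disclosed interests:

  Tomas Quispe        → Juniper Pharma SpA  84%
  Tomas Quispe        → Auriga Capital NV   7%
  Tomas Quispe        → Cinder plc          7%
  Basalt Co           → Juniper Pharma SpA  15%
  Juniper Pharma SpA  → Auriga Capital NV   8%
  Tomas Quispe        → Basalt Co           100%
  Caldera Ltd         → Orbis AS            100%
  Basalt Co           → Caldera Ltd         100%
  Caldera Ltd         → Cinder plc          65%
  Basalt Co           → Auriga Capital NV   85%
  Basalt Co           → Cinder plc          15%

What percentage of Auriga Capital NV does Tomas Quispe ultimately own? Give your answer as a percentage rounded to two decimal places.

99.92%

Tomas reaches Auriga along 4 paths.
Via Basalt: 100% × 85% = 85%.
Direct stake: 7% = 7%.
Via Juniper: 84% × 8% = 6.72%.
Via Basalt → Juniper: 100% × 15% × 8% = 1.2%.
Total: 85% + 7% + 6.72% + 1.2% = 99.92%.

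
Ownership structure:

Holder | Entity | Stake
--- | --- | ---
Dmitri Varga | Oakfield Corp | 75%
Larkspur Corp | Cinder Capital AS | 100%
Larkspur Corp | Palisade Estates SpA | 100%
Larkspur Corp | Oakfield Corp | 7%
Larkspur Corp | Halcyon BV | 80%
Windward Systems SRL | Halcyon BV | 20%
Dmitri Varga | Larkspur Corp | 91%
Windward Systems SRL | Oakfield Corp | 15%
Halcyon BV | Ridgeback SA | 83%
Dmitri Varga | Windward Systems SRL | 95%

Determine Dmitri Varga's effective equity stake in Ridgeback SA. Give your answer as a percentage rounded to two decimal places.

76.19%

Dmitri reaches Ridgeback along 2 paths.
Via Windward → Halcyon: 95% × 20% × 83% = 15.77%.
Via Larkspur → Halcyon: 91% × 80% × 83% = 60.424%.
Total: 15.77% + 60.424% = 76.194%.
Rounded: 76.19%.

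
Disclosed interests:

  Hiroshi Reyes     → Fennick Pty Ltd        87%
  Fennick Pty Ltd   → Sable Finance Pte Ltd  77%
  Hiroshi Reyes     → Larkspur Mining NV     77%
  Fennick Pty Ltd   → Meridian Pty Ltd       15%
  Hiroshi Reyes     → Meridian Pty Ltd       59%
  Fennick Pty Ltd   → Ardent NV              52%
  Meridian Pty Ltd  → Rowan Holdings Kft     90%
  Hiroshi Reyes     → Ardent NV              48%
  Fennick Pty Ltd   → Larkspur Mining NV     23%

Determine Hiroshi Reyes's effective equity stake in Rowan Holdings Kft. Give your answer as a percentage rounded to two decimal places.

Hiroshi reaches Rowan along 2 paths.
Via Meridian: 59% × 90% = 53.1%.
Via Fennick → Meridian: 87% × 15% × 90% = 11.745%.
Total: 53.1% + 11.745% = 64.845%.
Rounded: 64.85%.

64.85%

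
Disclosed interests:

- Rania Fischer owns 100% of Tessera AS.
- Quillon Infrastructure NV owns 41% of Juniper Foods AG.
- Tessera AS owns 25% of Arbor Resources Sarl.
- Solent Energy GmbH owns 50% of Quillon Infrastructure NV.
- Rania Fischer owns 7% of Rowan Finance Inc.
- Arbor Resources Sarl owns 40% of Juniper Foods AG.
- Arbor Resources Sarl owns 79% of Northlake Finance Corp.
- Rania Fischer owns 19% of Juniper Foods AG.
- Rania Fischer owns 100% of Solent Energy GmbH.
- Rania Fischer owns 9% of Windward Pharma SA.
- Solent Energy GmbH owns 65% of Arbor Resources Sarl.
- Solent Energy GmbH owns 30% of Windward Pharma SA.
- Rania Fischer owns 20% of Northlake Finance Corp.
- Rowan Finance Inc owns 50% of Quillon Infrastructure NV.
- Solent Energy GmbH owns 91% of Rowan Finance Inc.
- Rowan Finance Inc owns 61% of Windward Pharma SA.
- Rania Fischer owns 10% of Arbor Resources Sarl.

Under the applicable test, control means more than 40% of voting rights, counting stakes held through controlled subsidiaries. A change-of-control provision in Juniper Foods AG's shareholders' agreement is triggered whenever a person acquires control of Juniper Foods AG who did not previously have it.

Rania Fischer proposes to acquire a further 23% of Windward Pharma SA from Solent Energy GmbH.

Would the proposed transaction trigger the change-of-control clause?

No

The purchase adds only to Rania's holdings (Solent's stake shrinks), so Rania is the only person who could newly come to control Juniper.
Rania holds 100% of Solent, so Rania controls Solent.
Rania holds 100% of Tessera, so Rania controls Tessera.
Tessera and Rania and Solent together hold 25% + 10% + 65% = 100% of Arbor, so Rania controls Arbor.
Solent and Rania together hold 91% + 7% = 98% of Rowan, so Rania controls Rowan.
Rowan and Solent together hold 50% + 50% = 100% of Quillon, so Rania controls Quillon.
Arbor and Rania and Quillon together hold 40% + 19% + 41% = 100% of Juniper, so Rania controls Juniper.
So Rania already controls Juniper before the transaction.
After the purchase, Rania's direct stake in Windward rises to 9% + 23% = 32%, and Solent's stake falls to 7%.
Rania controlled Juniper already, so this is not a new person acquiring control; every other person's position is unchanged or reduced.
No new person acquires control, so the clause is not triggered.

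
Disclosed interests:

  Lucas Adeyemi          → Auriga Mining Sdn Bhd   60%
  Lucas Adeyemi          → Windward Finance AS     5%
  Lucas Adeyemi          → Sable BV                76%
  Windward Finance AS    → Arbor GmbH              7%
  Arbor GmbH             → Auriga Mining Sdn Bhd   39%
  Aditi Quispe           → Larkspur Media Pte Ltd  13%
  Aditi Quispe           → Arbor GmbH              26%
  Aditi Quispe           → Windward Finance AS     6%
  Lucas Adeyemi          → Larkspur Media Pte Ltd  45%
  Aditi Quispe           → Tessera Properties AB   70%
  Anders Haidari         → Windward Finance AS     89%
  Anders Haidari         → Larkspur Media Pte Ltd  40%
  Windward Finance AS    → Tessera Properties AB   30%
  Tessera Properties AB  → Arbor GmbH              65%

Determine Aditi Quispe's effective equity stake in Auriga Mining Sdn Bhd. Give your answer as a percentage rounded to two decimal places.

Aditi reaches Auriga along 4 paths.
Via Tessera → Arbor: 70% × 65% × 39% = 17.745%.
Via Windward → Tessera → Arbor: 6% × 30% × 65% × 39% = 0.4563%.
Via Arbor: 26% × 39% = 10.14%.
Via Windward → Arbor: 6% × 7% × 39% = 0.1638%.
Total: 17.745% + 0.4563% + 10.14% + 0.1638% = 28.5051%.
Rounded: 28.51%.

28.51%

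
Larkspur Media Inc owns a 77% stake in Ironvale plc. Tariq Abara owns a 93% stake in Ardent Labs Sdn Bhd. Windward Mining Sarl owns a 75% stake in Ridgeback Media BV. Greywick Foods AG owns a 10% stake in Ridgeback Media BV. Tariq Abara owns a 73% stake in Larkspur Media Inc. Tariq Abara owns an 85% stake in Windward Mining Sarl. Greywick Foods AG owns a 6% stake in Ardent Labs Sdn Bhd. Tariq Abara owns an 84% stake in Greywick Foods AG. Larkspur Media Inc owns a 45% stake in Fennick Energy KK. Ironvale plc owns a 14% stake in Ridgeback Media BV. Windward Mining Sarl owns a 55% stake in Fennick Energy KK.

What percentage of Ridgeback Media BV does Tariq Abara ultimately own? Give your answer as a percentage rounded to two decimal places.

Tariq reaches Ridgeback along 3 paths.
Via Windward: 85% × 75% = 63.75%.
Via Larkspur → Ironvale: 73% × 77% × 14% = 7.8694%.
Via Greywick: 84% × 10% = 8.4%.
Total: 63.75% + 7.8694% + 8.4% = 80.0194%.
Rounded: 80.02%.

80.02%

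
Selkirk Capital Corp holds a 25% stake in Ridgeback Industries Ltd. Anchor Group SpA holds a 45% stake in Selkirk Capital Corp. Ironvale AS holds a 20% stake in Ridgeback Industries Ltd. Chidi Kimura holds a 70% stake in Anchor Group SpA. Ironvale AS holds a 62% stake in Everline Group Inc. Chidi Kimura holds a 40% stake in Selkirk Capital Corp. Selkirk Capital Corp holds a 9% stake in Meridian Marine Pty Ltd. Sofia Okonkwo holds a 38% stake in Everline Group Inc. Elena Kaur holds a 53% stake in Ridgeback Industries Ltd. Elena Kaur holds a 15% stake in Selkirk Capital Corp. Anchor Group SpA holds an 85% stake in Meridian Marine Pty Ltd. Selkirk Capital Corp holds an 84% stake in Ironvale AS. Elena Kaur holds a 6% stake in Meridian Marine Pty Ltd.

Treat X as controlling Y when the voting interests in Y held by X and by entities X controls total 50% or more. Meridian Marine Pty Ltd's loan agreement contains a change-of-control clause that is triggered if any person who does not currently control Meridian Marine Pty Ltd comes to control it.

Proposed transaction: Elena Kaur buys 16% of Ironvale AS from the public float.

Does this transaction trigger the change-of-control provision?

The purchase changes only Elena's holdings, so Elena is the only person who could newly come to control Meridian.
Elena holds 53% of Ridgeback, so Elena controls Ridgeback.
In Meridian, Elena's side holds only 6%, not ≥ 50%.
So before the transaction, Elena does not control Meridian.
After the purchase, Elena holds 16% of Ironvale directly.
Elena's side now holds 16% of Ironvale, not ≥ 50%, so Elena still does not control Ironvale.
After the transaction, Elena's side holds 6% of Meridian, not ≥ 50%, so Elena still does not control Meridian.
No new person acquires control, so the clause is not triggered.

No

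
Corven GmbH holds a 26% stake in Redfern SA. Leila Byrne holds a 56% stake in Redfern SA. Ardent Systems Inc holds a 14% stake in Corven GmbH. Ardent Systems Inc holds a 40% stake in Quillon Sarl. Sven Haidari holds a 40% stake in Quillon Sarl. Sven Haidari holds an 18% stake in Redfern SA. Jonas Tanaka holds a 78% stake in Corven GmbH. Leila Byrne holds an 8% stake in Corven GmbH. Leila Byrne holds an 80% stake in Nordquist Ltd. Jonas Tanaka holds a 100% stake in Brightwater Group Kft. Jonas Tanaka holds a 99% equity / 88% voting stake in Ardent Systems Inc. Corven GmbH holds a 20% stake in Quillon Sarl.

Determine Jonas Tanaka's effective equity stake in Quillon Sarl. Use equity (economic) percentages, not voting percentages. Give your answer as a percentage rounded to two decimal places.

Jonas reaches Quillon along 3 paths.
Via Ardent: 99% × 40% = 39.6%.
Via Ardent → Corven: 99% × 14% × 20% = 2.772%.
Via Corven: 78% × 20% = 15.6%.
Total: 39.6% + 2.772% + 15.6% = 57.972%.
Rounded: 57.97%.

57.97%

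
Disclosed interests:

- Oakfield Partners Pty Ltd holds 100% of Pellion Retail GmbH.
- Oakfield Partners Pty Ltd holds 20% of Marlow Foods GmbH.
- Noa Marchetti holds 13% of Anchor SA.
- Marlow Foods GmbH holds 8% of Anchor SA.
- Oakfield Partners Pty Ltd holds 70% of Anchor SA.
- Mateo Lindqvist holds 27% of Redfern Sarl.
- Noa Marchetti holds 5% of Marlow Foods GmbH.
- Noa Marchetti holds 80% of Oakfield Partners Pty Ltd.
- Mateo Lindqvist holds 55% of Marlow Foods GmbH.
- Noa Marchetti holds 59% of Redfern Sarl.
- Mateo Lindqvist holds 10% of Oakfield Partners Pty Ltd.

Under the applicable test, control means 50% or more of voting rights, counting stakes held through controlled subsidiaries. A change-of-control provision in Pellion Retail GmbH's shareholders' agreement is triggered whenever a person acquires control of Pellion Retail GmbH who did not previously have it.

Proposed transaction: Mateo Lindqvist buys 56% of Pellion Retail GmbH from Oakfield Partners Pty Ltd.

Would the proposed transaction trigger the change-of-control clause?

The purchase adds only to Mateo's holdings (Oakfield's stake shrinks), so Mateo is the only person who could newly come to control Pellion.
Mateo holds 55% of Marlow, so Mateo controls Marlow.
Neither Mateo nor any entity Mateo controls holds any voting interest in Pellion.
So before the transaction, Mateo does not control Pellion.
After the purchase, Mateo holds 56% of Pellion directly, and Oakfield's stake falls to 44%.
Mateo holds 56% of Pellion, so Mateo controls Pellion.
Mateo did not control Pellion before and does after, so the clause is triggered.

Yes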